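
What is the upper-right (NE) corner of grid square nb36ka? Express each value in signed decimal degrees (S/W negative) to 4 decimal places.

Field N=13, B=1: +13·20° lon, +1·10° lat → SW at lon 80°, lat -80°.
Square 3, 6: +3·2° lon, +6·1° lat → SW at lon 86°, lat -74°.
Subsquare k=10, a=0: +10·0.0833333° lon, +0·0.0416667° lat → SW at lon 86.8333°, lat -74°.
Cell spans 0.0833333° lon × 0.0416667° lat. NE corner is SW corner plus one full cell.
latitude -73.9583, longitude 86.9167.

-73.9583, 86.9167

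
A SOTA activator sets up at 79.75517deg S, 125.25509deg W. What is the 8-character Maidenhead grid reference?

Shift to the Maidenhead origin (180°W, 90°S): lon 54.74491, lat 10.24483.
Field: 54.74491/20 → 2 → C, 10.24483/10 → 1 → B; chars CB.
Square: 14.74491/2 → 7, 0.24483/1 → 0; chars 70.
Subsquare: 0.74491/0.0833333 → 8 → i, 0.24483/0.0416667 → 5 → f; chars if.
Extended square: 0.07824/0.00833333 → 9, 0.03650/0.00416667 → 8; chars 98.

CB70if98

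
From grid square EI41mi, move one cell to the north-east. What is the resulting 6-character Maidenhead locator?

Longitude subsquare m = 12; +1 → 13 = n.
Latitude subsquare i = 8; +1 → 9 = j.

EI41nj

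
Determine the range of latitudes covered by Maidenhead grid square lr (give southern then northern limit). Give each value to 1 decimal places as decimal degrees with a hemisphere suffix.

Field L=11, R=17: +11·20° lon, +17·10° lat → SW at lon 40°, lat 80°.
Cell spans 20° lon × 10° lat.
south 80.0° N, north 90.0° N.

80.0° N, 90.0° N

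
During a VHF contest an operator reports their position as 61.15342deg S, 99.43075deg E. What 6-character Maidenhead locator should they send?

NC98ru

Shift to the Maidenhead origin (180°W, 90°S): lon 279.4307, lat 28.8466.
Field (20°×10°, letters A–R): 279.4307/20 → 13 → N, 28.8466/10 → 2 → C; chars NC.
Square (2°×1°, digits 0–9): 19.4307/2 → 9, 8.8466/1 → 8; chars 98.
Subsquare (5′×2.5′, letters a–x): 1.4307/0.0833333 → 17 → r, 0.8466/0.0416667 → 20 → u; chars ru.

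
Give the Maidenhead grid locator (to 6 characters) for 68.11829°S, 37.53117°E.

KC81sv

Add 180° to longitude and 90° to latitude: 217.5312, 21.8817.
Field (20°×10°, letters A–R): lon ⌊217.5312/20⌋ = 10 → K; lat ⌊21.8817/10⌋ = 2 → C.
Square (2°×1°, digits 0–9): lon ⌊17.5312/2⌋ = 8; lat ⌊1.8817/1⌋ = 1.
Subsquare (5′×2.5′, letters a–x): lon ⌊1.5312/0.0833333⌋ = 18 → s; lat ⌊0.8817/0.0416667⌋ = 21 → v.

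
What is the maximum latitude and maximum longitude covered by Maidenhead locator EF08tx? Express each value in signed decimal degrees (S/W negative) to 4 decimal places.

Field E=4, F=5: +4·20° lon, +5·10° lat → SW at lon -100°, lat -40°.
Square 0, 8: +0·2° lon, +8·1° lat → SW at lon -100°, lat -32°.
Subsquare t=19, x=23: +19·0.0833333° lon, +23·0.0416667° lat → SW at lon -98.4167°, lat -31.0417°.
Cell spans 0.0833333° lon × 0.0416667° lat. NE corner is SW corner plus one full cell.
latitude -31.0000, longitude -98.3333.

-31.0000, -98.3333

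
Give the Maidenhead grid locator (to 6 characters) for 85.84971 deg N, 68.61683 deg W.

FR55qu

Offset from 180°W / 90°S: lon 111.3832°, lat 175.8497°.
Field: lon ⌊111.3832/20⌋ = 5 → F; lat ⌊175.8497/10⌋ = 17 → R.
Square: lon ⌊11.3832/2⌋ = 5; lat ⌊5.8497/1⌋ = 5.
Subsquare: lon ⌊1.3832/0.0833333⌋ = 16 → q; lat ⌊0.8497/0.0416667⌋ = 20 → u.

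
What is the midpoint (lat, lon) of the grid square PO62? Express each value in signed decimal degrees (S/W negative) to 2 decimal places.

52.50, 133.00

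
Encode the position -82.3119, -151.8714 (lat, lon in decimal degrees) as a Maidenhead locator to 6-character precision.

BA47bq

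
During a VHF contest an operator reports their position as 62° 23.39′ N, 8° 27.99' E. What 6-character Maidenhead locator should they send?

JP42fj

Add 180° to longitude and 90° to latitude: 188.4665, 152.3898.
Field: 188.4665/20 → 9 → J, 152.3898/10 → 15 → P; chars JP.
Square: 8.4665/2 → 4, 2.3898/1 → 2; chars 42.
Subsquare: 0.4665/0.0833333 → 5 → f, 0.3898/0.0416667 → 9 → j; chars fj.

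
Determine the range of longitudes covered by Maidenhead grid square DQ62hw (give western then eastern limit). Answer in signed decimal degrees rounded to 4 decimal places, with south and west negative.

-107.4167, -107.3333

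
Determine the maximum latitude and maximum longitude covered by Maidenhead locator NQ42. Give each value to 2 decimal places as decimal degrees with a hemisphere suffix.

Field N=13, Q=16: +13·20° lon, +16·10° lat → SW at lon 80°, lat 70°.
Square 4, 2: +4·2° lon, +2·1° lat → SW at lon 88°, lat 72°.
Cell spans 2° lon × 1° lat. NE corner is SW corner plus one full cell.
latitude 73.00° N, longitude 90.00° E.

73.00° N, 90.00° E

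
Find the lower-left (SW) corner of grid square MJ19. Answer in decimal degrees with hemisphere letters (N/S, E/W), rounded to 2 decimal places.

Field M=12, J=9: +12·20° lon, +9·10° lat → SW at lon 60°, lat 0°.
Square 1, 9: +1·2° lon, +9·1° lat → SW at lon 62°, lat 9°.
latitude 9.00° N, longitude 62.00° E.

9.00° N, 62.00° E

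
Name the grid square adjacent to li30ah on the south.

Latitude subsquare h = 7; −1 → 6 = g.
The longitude characters are unchanged.

LI30ag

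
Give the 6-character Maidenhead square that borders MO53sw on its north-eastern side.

MO53tx

Longitude subsquare s = 18; +1 → 19 = t.
Latitude subsquare w = 22; +1 → 23 = x.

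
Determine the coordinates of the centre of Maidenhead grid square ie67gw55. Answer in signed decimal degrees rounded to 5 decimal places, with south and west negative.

Field I=8, E=4: +8·20° lon, +4·10° lat → SW at lon -20°, lat -50°.
Square 6, 7: +6·2° lon, +7·1° lat → SW at lon -8°, lat -43°.
Subsquare g=6, w=22: +6·0.0833333° lon, +22·0.0416667° lat → SW at lon -7.5°, lat -42.0833°.
Extended square 5, 5: +5·0.00833333° lon, +5·0.00416667° lat → SW at lon -7.45833°, lat -42.0625°.
Cell spans 0.00833333° lon × 0.00416667° lat. Centre is SW corner plus half of each.
latitude -42.06042, longitude -7.45417.

-42.06042, -7.45417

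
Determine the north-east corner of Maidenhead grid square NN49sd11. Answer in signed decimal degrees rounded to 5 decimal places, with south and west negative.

49.13333, 89.51667

Field N=13, N=13: +13·20° lon, +13·10° lat → SW at lon 80°, lat 40°.
Square 4, 9: +4·2° lon, +9·1° lat → SW at lon 88°, lat 49°.
Subsquare s=18, d=3: +18·0.0833333° lon, +3·0.0416667° lat → SW at lon 89.5°, lat 49.125°.
Extended square 1, 1: +1·0.00833333° lon, +1·0.00416667° lat → SW at lon 89.5083°, lat 49.1292°.
Cell spans 0.00833333° lon × 0.00416667° lat. NE corner is SW corner plus one full cell.
latitude 49.13333, longitude 89.51667.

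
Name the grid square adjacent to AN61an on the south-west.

AN51xm

Longitude subsquare a = 0; −1 → -1, wraps to 23 = x, carry into square.
Longitude square 6; −1 → 5.
Latitude subsquare n = 13; −1 → 12 = m.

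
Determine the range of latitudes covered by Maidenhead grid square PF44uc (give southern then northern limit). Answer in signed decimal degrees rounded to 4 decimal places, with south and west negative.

-35.9167, -35.8750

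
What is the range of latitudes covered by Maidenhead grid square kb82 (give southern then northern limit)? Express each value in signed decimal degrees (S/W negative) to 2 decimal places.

Field K=10, B=1: +10·20° lon, +1·10° lat → SW at lon 20°, lat -80°.
Square 8, 2: +8·2° lon, +2·1° lat → SW at lon 36°, lat -78°.
Cell spans 2° lon × 1° lat.
south -78.00, north -77.00.

-78.00, -77.00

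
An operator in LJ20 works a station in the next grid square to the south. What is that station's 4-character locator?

LI29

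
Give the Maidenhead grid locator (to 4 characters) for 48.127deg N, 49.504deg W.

GN58

Offset from 180°W / 90°S: lon 130.50°, lat 138.13°.
Field: 130.50/20 → 6 → G, 138.13/10 → 13 → N; chars GN.
Square: 10.50/2 → 5, 8.13/1 → 8; chars 58.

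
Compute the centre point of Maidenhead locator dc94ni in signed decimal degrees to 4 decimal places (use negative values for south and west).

-65.6458, -100.8750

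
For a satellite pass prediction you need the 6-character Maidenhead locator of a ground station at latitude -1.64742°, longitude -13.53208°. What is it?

II38fi

Add 180° to longitude and 90° to latitude: 166.4679, 88.3526.
Field (20°×10°, letters A–R): lon ⌊166.4679/20⌋ = 8 → I; lat ⌊88.3526/10⌋ = 8 → I.
Square (2°×1°, digits 0–9): lon ⌊6.4679/2⌋ = 3; lat ⌊8.3526/1⌋ = 8.
Subsquare (5′×2.5′, letters a–x): lon ⌊0.4679/0.0833333⌋ = 5 → f; lat ⌊0.3526/0.0416667⌋ = 8 → i.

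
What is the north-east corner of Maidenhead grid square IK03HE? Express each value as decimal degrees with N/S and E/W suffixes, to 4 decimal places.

13.2083° N, 19.3333° W

Field I=8, K=10: +8·20° lon, +10·10° lat → SW at lon -20°, lat 10°.
Square 0, 3: +0·2° lon, +3·1° lat → SW at lon -20°, lat 13°.
Subsquare h=7, e=4: +7·0.0833333° lon, +4·0.0416667° lat → SW at lon -19.4167°, lat 13.1667°.
Cell spans 0.0833333° lon × 0.0416667° lat. NE corner is SW corner plus one full cell.
latitude 13.2083° N, longitude 19.3333° W.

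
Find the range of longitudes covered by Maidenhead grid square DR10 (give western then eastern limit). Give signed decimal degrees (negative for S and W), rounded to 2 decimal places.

Field D=3, R=17: +3·20° lon, +17·10° lat → SW at lon -120°, lat 80°.
Square 1, 0: +1·2° lon, +0·1° lat → SW at lon -118°, lat 80°.
Cell spans 2° lon × 1° lat.
west -118.00, east -116.00.

-118.00, -116.00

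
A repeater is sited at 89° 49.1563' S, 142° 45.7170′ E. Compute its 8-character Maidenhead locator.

Offset from 180°W / 90°S: lon 322.76195°, lat 0.18073°.
Field (20°×10°, letters A–R): 322.76195/20 → 16 → Q, 0.18073/10 → 0 → A; chars QA.
Square (2°×1°, digits 0–9): 2.76195/2 → 1, 0.18073/1 → 0; chars 10.
Subsquare (5′×2.5′, letters a–x): 0.76195/0.0833333 → 9 → j, 0.18073/0.0416667 → 4 → e; chars je.
Extended square (30″×15″, digits 0–9): 0.01195/0.00833333 → 1, 0.01406/0.00416667 → 3; chars 13.

QA10je13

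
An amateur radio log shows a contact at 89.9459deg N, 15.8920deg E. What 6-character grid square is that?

JR79ww

Add 180° to longitude and 90° to latitude: 195.8920, 179.9459.
Field: lon ⌊195.8920/20⌋ = 9 → J; lat ⌊179.9459/10⌋ = 17 → R.
Square: lon ⌊15.8920/2⌋ = 7; lat ⌊9.9459/1⌋ = 9.
Subsquare: lon ⌊1.8920/0.0833333⌋ = 22 → w; lat ⌊0.9459/0.0416667⌋ = 22 → w.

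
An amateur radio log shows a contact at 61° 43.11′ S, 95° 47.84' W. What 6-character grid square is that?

EC28cg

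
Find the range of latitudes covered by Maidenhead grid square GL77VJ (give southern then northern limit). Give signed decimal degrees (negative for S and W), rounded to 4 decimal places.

27.3750, 27.4167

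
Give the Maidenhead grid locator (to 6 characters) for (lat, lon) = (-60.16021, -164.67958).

Offset from 180°W / 90°S: lon 15.3204°, lat 29.8398°.
Field (20°×10°, letters A–R): 15.3204/20 → 0 → A, 29.8398/10 → 2 → C; chars AC.
Square (2°×1°, digits 0–9): 15.3204/2 → 7, 9.8398/1 → 9; chars 79.
Subsquare (5′×2.5′, letters a–x): 1.3204/0.0833333 → 15 → p, 0.8398/0.0416667 → 20 → u; chars pu.

AC79pu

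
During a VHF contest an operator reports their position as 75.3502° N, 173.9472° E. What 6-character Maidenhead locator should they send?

RQ65xi

Add 180° to longitude and 90° to latitude: 353.9472, 165.3502.
Field: lon ⌊353.9472/20⌋ = 17 → R; lat ⌊165.3502/10⌋ = 16 → Q.
Square: lon ⌊13.9472/2⌋ = 6; lat ⌊5.3502/1⌋ = 5.
Subsquare: lon ⌊1.9472/0.0833333⌋ = 23 → x; lat ⌊0.3502/0.0416667⌋ = 8 → i.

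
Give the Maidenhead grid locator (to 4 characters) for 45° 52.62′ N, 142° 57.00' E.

QN15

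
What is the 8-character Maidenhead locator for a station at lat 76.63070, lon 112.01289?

Add 180° to longitude and 90° to latitude: 292.01289, 166.63070.
Field: lon ⌊292.01289/20⌋ = 14 → O; lat ⌊166.63070/10⌋ = 16 → Q.
Square: lon ⌊12.01289/2⌋ = 6; lat ⌊6.63070/1⌋ = 6.
Subsquare: lon ⌊0.01289/0.0833333⌋ = 0 → a; lat ⌊0.63070/0.0416667⌋ = 15 → p.
Extended square: lon ⌊0.01289/0.00833333⌋ = 1; lat ⌊0.00570/0.00416667⌋ = 1.

OQ66ap11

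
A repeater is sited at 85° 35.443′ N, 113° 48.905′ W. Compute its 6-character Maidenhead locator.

DR35co

Add 180° to longitude and 90° to latitude: 66.1849, 175.5907.
Field: lon ⌊66.1849/20⌋ = 3 → D; lat ⌊175.5907/10⌋ = 17 → R.
Square: lon ⌊6.1849/2⌋ = 3; lat ⌊5.5907/1⌋ = 5.
Subsquare: lon ⌊0.1849/0.0833333⌋ = 2 → c; lat ⌊0.5907/0.0416667⌋ = 14 → o.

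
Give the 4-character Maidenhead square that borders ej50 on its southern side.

EI59

Latitude square 0; −1 → -1, wraps to 9, carry into field.
Latitude field J = 9; −1 → 8 = I.
The longitude characters are unchanged.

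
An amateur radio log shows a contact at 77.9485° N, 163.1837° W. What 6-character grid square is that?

AQ87jw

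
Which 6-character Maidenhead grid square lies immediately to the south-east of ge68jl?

Longitude subsquare j = 9; +1 → 10 = k.
Latitude subsquare l = 11; −1 → 10 = k.

GE68kk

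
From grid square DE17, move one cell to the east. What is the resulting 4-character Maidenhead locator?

DE27

Longitude square 1; +1 → 2.
The latitude characters are unchanged.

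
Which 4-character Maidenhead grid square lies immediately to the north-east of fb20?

Longitude square 2; +1 → 3.
Latitude square 0; +1 → 1.

FB31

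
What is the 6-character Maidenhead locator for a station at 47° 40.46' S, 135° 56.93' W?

CE22ah

Offset from 180°W / 90°S: lon 44.0512°, lat 42.3257°.
Field: lon ⌊44.0512/20⌋ = 2 → C; lat ⌊42.3257/10⌋ = 4 → E.
Square: lon ⌊4.0512/2⌋ = 2; lat ⌊2.3257/1⌋ = 2.
Subsquare: lon ⌊0.0512/0.0833333⌋ = 0 → a; lat ⌊0.3257/0.0416667⌋ = 7 → h.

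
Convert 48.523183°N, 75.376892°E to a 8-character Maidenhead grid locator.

Add 180° to longitude and 90° to latitude: 255.37689, 138.52318.
Field (20°×10°, letters A–R): 255.37689/20 → 12 → M, 138.52318/10 → 13 → N; chars MN.
Square (2°×1°, digits 0–9): 15.37689/2 → 7, 8.52318/1 → 8; chars 78.
Subsquare (5′×2.5′, letters a–x): 1.37689/0.0833333 → 16 → q, 0.52318/0.0416667 → 12 → m; chars qm.
Extended square (30″×15″, digits 0–9): 0.04356/0.00833333 → 5, 0.02318/0.00416667 → 5; chars 55.

MN78qm55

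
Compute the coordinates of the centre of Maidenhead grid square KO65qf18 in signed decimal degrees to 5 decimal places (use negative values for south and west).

Field K=10, O=14: +10·20° lon, +14·10° lat → SW at lon 20°, lat 50°.
Square 6, 5: +6·2° lon, +5·1° lat → SW at lon 32°, lat 55°.
Subsquare q=16, f=5: +16·0.0833333° lon, +5·0.0416667° lat → SW at lon 33.3333°, lat 55.2083°.
Extended square 1, 8: +1·0.00833333° lon, +8·0.00416667° lat → SW at lon 33.3417°, lat 55.2417°.
Cell spans 0.00833333° lon × 0.00416667° lat. Centre is SW corner plus half of each.
latitude 55.24375, longitude 33.34583.

55.24375, 33.34583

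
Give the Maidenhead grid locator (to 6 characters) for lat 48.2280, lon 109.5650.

ON48sf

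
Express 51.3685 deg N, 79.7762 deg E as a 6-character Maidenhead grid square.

Offset from 180°W / 90°S: lon 259.7762°, lat 141.3685°.
Field (20°×10°, letters A–R): lon ⌊259.7762/20⌋ = 12 → M; lat ⌊141.3685/10⌋ = 14 → O.
Square (2°×1°, digits 0–9): lon ⌊19.7762/2⌋ = 9; lat ⌊1.3685/1⌋ = 1.
Subsquare (5′×2.5′, letters a–x): lon ⌊1.7762/0.0833333⌋ = 21 → v; lat ⌊0.3685/0.0416667⌋ = 8 → i.

MO91vi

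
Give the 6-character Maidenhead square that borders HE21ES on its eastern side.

HE21fs

Longitude subsquare e = 4; +1 → 5 = f.
The latitude characters are unchanged.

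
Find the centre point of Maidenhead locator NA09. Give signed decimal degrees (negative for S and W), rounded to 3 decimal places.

-80.500, 81.000

Field N=13, A=0: +13·20° lon, +0·10° lat → SW at lon 80°, lat -90°.
Square 0, 9: +0·2° lon, +9·1° lat → SW at lon 80°, lat -81°.
Cell spans 2° lon × 1° lat. Centre is SW corner plus half of each.
latitude -80.500, longitude 81.000.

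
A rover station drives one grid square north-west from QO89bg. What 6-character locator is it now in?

QO89ah

Longitude subsquare b = 1; −1 → 0 = a.
Latitude subsquare g = 6; +1 → 7 = h.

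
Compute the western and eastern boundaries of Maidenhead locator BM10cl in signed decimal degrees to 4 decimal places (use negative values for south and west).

Field B=1, M=12: +1·20° lon, +12·10° lat → SW at lon -160°, lat 30°.
Square 1, 0: +1·2° lon, +0·1° lat → SW at lon -158°, lat 30°.
Subsquare c=2, l=11: +2·0.0833333° lon, +11·0.0416667° lat → SW at lon -157.833°, lat 30.4583°.
Cell spans 0.0833333° lon × 0.0416667° lat.
west -157.8333, east -157.7500.

-157.8333, -157.7500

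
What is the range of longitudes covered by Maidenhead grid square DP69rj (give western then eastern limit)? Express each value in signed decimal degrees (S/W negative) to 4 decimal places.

-106.5833, -106.5000

Field D=3, P=15: +3·20° lon, +15·10° lat → SW at lon -120°, lat 60°.
Square 6, 9: +6·2° lon, +9·1° lat → SW at lon -108°, lat 69°.
Subsquare r=17, j=9: +17·0.0833333° lon, +9·0.0416667° lat → SW at lon -106.583°, lat 69.375°.
Cell spans 0.0833333° lon × 0.0416667° lat.
west -106.5833, east -106.5000.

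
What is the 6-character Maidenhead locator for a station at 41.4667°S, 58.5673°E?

LE98gm

Offset from 180°W / 90°S: lon 238.5673°, lat 48.5333°.
Field: 238.5673/20 → 11 → L, 48.5333/10 → 4 → E; chars LE.
Square: 18.5673/2 → 9, 8.5333/1 → 8; chars 98.
Subsquare: 0.5673/0.0833333 → 6 → g, 0.5333/0.0416667 → 12 → m; chars gm.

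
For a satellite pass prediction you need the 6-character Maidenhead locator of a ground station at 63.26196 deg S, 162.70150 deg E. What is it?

RC16ir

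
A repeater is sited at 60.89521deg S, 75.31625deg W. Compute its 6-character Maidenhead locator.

FC29ic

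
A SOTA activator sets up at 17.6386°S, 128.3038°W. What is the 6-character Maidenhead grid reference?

CH52ui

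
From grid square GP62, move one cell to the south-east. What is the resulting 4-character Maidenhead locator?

GP71

Longitude square 6; +1 → 7.
Latitude square 2; −1 → 1.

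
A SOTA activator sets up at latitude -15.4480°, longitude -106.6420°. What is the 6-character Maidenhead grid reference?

DH64qn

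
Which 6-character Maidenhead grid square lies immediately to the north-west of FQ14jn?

FQ14io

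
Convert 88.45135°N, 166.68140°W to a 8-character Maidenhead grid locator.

AR68pk88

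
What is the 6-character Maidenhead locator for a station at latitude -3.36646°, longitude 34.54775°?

Shift to the Maidenhead origin (180°W, 90°S): lon 214.5478, lat 86.6335.
Field: lon ⌊214.5478/20⌋ = 10 → K; lat ⌊86.6335/10⌋ = 8 → I.
Square: lon ⌊14.5478/2⌋ = 7; lat ⌊6.6335/1⌋ = 6.
Subsquare: lon ⌊0.5478/0.0833333⌋ = 6 → g; lat ⌊0.6335/0.0416667⌋ = 15 → p.

KI76gp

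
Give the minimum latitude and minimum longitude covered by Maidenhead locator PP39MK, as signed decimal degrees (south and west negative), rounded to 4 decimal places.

Field P=15, P=15: +15·20° lon, +15·10° lat → SW at lon 120°, lat 60°.
Square 3, 9: +3·2° lon, +9·1° lat → SW at lon 126°, lat 69°.
Subsquare m=12, k=10: +12·0.0833333° lon, +10·0.0416667° lat → SW at lon 127°, lat 69.4167°.
latitude 69.4167, longitude 127.0000.

69.4167, 127.0000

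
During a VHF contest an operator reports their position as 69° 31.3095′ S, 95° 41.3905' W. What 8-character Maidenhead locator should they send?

EC20dl74

Shift to the Maidenhead origin (180°W, 90°S): lon 84.31016, lat 20.47817.
Field: lon ⌊84.31016/20⌋ = 4 → E; lat ⌊20.47817/10⌋ = 2 → C.
Square: lon ⌊4.31016/2⌋ = 2; lat ⌊0.47817/1⌋ = 0.
Subsquare: lon ⌊0.31016/0.0833333⌋ = 3 → d; lat ⌊0.47817/0.0416667⌋ = 11 → l.
Extended square: lon ⌊0.06016/0.00833333⌋ = 7; lat ⌊0.01984/0.00416667⌋ = 4.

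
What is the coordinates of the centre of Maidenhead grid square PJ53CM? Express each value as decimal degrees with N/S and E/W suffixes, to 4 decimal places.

3.5208° N, 130.2083° E

Field P=15, J=9: +15·20° lon, +9·10° lat → SW at lon 120°, lat 0°.
Square 5, 3: +5·2° lon, +3·1° lat → SW at lon 130°, lat 3°.
Subsquare c=2, m=12: +2·0.0833333° lon, +12·0.0416667° lat → SW at lon 130.167°, lat 3.5°.
Cell spans 0.0833333° lon × 0.0416667° lat. Centre is SW corner plus half of each.
latitude 3.5208° N, longitude 130.2083° E.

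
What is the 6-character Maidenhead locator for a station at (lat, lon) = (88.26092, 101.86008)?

OR08wg

Offset from 180°W / 90°S: lon 281.8601°, lat 178.2609°.
Field: lon ⌊281.8601/20⌋ = 14 → O; lat ⌊178.2609/10⌋ = 17 → R.
Square: lon ⌊1.8601/2⌋ = 0; lat ⌊8.2609/1⌋ = 8.
Subsquare: lon ⌊1.8601/0.0833333⌋ = 22 → w; lat ⌊0.2609/0.0416667⌋ = 6 → g.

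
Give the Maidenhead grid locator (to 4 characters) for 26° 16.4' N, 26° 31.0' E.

KL36

Add 180° to longitude and 90° to latitude: 206.52, 116.27.
Field (20°×10°, letters A–R): 206.52/20 → 10 → K, 116.27/10 → 11 → L; chars KL.
Square (2°×1°, digits 0–9): 6.52/2 → 3, 6.27/1 → 6; chars 36.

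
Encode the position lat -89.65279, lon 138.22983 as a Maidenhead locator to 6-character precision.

PA90ci

Shift to the Maidenhead origin (180°W, 90°S): lon 318.2298, lat 0.3472.
Field: 318.2298/20 → 15 → P, 0.3472/10 → 0 → A; chars PA.
Square: 18.2298/2 → 9, 0.3472/1 → 0; chars 90.
Subsquare: 0.2298/0.0833333 → 2 → c, 0.3472/0.0416667 → 8 → i; chars ci.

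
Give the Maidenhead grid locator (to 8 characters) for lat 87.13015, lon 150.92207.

Offset from 180°W / 90°S: lon 330.92207°, lat 177.13015°.
Field (20°×10°, letters A–R): lon ⌊330.92207/20⌋ = 16 → Q; lat ⌊177.13015/10⌋ = 17 → R.
Square (2°×1°, digits 0–9): lon ⌊10.92207/2⌋ = 5; lat ⌊7.13015/1⌋ = 7.
Subsquare (5′×2.5′, letters a–x): lon ⌊0.92207/0.0833333⌋ = 11 → l; lat ⌊0.13015/0.0416667⌋ = 3 → d.
Extended square (30″×15″, digits 0–9): lon ⌊0.00540/0.00833333⌋ = 0; lat ⌊0.00515/0.00416667⌋ = 1.

QR57ld01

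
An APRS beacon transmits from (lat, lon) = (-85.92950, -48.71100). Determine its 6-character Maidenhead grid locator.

Add 180° to longitude and 90° to latitude: 131.2890, 4.0705.
Field (20°×10°, letters A–R): 131.2890/20 → 6 → G, 4.0705/10 → 0 → A; chars GA.
Square (2°×1°, digits 0–9): 11.2890/2 → 5, 4.0705/1 → 4; chars 54.
Subsquare (5′×2.5′, letters a–x): 1.2890/0.0833333 → 15 → p, 0.0705/0.0416667 → 1 → b; chars pb.

GA54pb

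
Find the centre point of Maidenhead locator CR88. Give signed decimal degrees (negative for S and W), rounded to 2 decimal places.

88.50, -123.00

Field C=2, R=17: +2·20° lon, +17·10° lat → SW at lon -140°, lat 80°.
Square 8, 8: +8·2° lon, +8·1° lat → SW at lon -124°, lat 88°.
Cell spans 2° lon × 1° lat. Centre is SW corner plus half of each.
latitude 88.50, longitude -123.00.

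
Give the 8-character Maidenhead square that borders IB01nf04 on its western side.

Longitude extended square 0; −1 → -1, wraps to 9, carry into subsquare.
Longitude subsquare n = 13; −1 → 12 = m.
The latitude characters are unchanged.

IB01mf94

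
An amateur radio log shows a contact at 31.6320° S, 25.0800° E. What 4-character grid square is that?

KF28

Shift to the Maidenhead origin (180°W, 90°S): lon 205.08, lat 58.37.
Field: 205.08/20 → 10 → K, 58.37/10 → 5 → F; chars KF.
Square: 5.08/2 → 2, 8.37/1 → 8; chars 28.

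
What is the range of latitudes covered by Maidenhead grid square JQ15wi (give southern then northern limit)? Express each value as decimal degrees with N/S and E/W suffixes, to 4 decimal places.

Field J=9, Q=16: +9·20° lon, +16·10° lat → SW at lon 0°, lat 70°.
Square 1, 5: +1·2° lon, +5·1° lat → SW at lon 2°, lat 75°.
Subsquare w=22, i=8: +22·0.0833333° lon, +8·0.0416667° lat → SW at lon 3.83333°, lat 75.3333°.
Cell spans 0.0833333° lon × 0.0416667° lat.
south 75.3333° N, north 75.3750° N.

75.3333° N, 75.3750° N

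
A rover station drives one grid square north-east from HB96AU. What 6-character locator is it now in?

Longitude subsquare a = 0; +1 → 1 = b.
Latitude subsquare u = 20; +1 → 21 = v.

HB96bv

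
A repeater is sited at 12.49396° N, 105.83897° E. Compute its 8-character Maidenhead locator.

OK22wl08

Offset from 180°W / 90°S: lon 285.83897°, lat 102.49396°.
Field (20°×10°, letters A–R): lon ⌊285.83897/20⌋ = 14 → O; lat ⌊102.49396/10⌋ = 10 → K.
Square (2°×1°, digits 0–9): lon ⌊5.83897/2⌋ = 2; lat ⌊2.49396/1⌋ = 2.
Subsquare (5′×2.5′, letters a–x): lon ⌊1.83897/0.0833333⌋ = 22 → w; lat ⌊0.49396/0.0416667⌋ = 11 → l.
Extended square (30″×15″, digits 0–9): lon ⌊0.00564/0.00833333⌋ = 0; lat ⌊0.03563/0.00416667⌋ = 8.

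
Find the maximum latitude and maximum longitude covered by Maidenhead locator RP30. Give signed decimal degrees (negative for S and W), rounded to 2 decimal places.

61.00, 168.00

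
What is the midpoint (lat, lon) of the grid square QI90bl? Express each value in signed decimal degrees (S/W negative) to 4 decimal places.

-9.5208, 158.1250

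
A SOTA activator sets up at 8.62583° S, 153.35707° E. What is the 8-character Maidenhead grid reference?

QI61qi29

Add 180° to longitude and 90° to latitude: 333.35707, 81.37417.
Field (20°×10°, letters A–R): 333.35707/20 → 16 → Q, 81.37417/10 → 8 → I; chars QI.
Square (2°×1°, digits 0–9): 13.35707/2 → 6, 1.37417/1 → 1; chars 61.
Subsquare (5′×2.5′, letters a–x): 1.35707/0.0833333 → 16 → q, 0.37417/0.0416667 → 8 → i; chars qi.
Extended square (30″×15″, digits 0–9): 0.02374/0.00833333 → 2, 0.04084/0.00416667 → 9; chars 29.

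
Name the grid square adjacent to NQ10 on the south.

NP19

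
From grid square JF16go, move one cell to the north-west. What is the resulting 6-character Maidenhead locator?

JF16fp

Longitude subsquare g = 6; −1 → 5 = f.
Latitude subsquare o = 14; +1 → 15 = p.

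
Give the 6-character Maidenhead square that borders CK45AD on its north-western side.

Longitude subsquare a = 0; −1 → -1, wraps to 23 = x, carry into square.
Longitude square 4; −1 → 3.
Latitude subsquare d = 3; +1 → 4 = e.

CK35xe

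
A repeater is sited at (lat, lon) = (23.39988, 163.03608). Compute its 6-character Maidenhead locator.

RL13mj

Offset from 180°W / 90°S: lon 343.0361°, lat 113.3999°.
Field: 343.0361/20 → 17 → R, 113.3999/10 → 11 → L; chars RL.
Square: 3.0361/2 → 1, 3.3999/1 → 3; chars 13.
Subsquare: 1.0361/0.0833333 → 12 → m, 0.3999/0.0416667 → 9 → j; chars mj.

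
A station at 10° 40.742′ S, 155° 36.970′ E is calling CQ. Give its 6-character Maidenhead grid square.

QH79th

Shift to the Maidenhead origin (180°W, 90°S): lon 335.6162, lat 79.3210.
Field: lon ⌊335.6162/20⌋ = 16 → Q; lat ⌊79.3210/10⌋ = 7 → H.
Square: lon ⌊15.6162/2⌋ = 7; lat ⌊9.3210/1⌋ = 9.
Subsquare: lon ⌊1.6162/0.0833333⌋ = 19 → t; lat ⌊0.3210/0.0416667⌋ = 7 → h.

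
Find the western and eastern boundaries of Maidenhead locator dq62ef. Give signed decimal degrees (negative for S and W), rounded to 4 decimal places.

Field D=3, Q=16: +3·20° lon, +16·10° lat → SW at lon -120°, lat 70°.
Square 6, 2: +6·2° lon, +2·1° lat → SW at lon -108°, lat 72°.
Subsquare e=4, f=5: +4·0.0833333° lon, +5·0.0416667° lat → SW at lon -107.667°, lat 72.2083°.
Cell spans 0.0833333° lon × 0.0416667° lat.
west -107.6667, east -107.5833.

-107.6667, -107.5833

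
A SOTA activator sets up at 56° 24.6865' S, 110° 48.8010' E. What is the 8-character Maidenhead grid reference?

Offset from 180°W / 90°S: lon 290.81335°, lat 33.58856°.
Field: lon ⌊290.81335/20⌋ = 14 → O; lat ⌊33.58856/10⌋ = 3 → D.
Square: lon ⌊10.81335/2⌋ = 5; lat ⌊3.58856/1⌋ = 3.
Subsquare: lon ⌊0.81335/0.0833333⌋ = 9 → j; lat ⌊0.58856/0.0416667⌋ = 14 → o.
Extended square: lon ⌊0.06335/0.00833333⌋ = 7; lat ⌊0.00522/0.00416667⌋ = 1.

OD53jo71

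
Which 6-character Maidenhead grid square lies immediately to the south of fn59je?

FN59jd

Latitude subsquare e = 4; −1 → 3 = d.
The longitude characters are unchanged.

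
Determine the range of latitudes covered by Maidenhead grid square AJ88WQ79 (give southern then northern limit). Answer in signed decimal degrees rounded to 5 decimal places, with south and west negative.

8.70417, 8.70833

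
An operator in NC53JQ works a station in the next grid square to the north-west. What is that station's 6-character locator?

NC53ir

Longitude subsquare j = 9; −1 → 8 = i.
Latitude subsquare q = 16; +1 → 17 = r.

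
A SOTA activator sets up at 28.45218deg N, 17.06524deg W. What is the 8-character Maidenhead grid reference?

Shift to the Maidenhead origin (180°W, 90°S): lon 162.93476, lat 118.45218.
Field: lon ⌊162.93476/20⌋ = 8 → I; lat ⌊118.45218/10⌋ = 11 → L.
Square: lon ⌊2.93476/2⌋ = 1; lat ⌊8.45218/1⌋ = 8.
Subsquare: lon ⌊0.93476/0.0833333⌋ = 11 → l; lat ⌊0.45218/0.0416667⌋ = 10 → k.
Extended square: lon ⌊0.01809/0.00833333⌋ = 2; lat ⌊0.03551/0.00416667⌋ = 8.

IL18lk28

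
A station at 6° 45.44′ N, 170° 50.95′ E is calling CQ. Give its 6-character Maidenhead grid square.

RJ56ks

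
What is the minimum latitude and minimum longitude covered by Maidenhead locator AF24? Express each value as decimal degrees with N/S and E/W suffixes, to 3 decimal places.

Field A=0, F=5: +0·20° lon, +5·10° lat → SW at lon -180°, lat -40°.
Square 2, 4: +2·2° lon, +4·1° lat → SW at lon -176°, lat -36°.
latitude 36.000° S, longitude 176.000° W.

36.000° S, 176.000° W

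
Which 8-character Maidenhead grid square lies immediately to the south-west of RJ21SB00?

Longitude extended square 0; −1 → -1, wraps to 9, carry into subsquare.
Longitude subsquare s = 18; −1 → 17 = r.
Latitude extended square 0; −1 → -1, wraps to 9, carry into subsquare.
Latitude subsquare b = 1; −1 → 0 = a.

RJ21ra99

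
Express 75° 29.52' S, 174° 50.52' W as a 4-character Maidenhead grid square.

Offset from 180°W / 90°S: lon 5.16°, lat 14.51°.
Field: 5.16/20 → 0 → A, 14.51/10 → 1 → B; chars AB.
Square: 5.16/2 → 2, 4.51/1 → 4; chars 24.

AB24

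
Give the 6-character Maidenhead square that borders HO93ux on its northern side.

HO94ua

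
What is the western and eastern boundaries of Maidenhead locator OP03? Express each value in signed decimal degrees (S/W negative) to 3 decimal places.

100.000, 102.000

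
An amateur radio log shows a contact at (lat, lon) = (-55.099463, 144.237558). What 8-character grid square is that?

Add 180° to longitude and 90° to latitude: 324.23756, 34.90054.
Field (20°×10°, letters A–R): 324.23756/20 → 16 → Q, 34.90054/10 → 3 → D; chars QD.
Square (2°×1°, digits 0–9): 4.23756/2 → 2, 4.90054/1 → 4; chars 24.
Subsquare (5′×2.5′, letters a–x): 0.23756/0.0833333 → 2 → c, 0.90054/0.0416667 → 21 → v; chars cv.
Extended square (30″×15″, digits 0–9): 0.07089/0.00833333 → 8, 0.02554/0.00416667 → 6; chars 86.

QD24cv86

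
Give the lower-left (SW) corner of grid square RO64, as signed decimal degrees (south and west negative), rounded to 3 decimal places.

54.000, 172.000

Field R=17, O=14: +17·20° lon, +14·10° lat → SW at lon 160°, lat 50°.
Square 6, 4: +6·2° lon, +4·1° lat → SW at lon 172°, lat 54°.
latitude 54.000, longitude 172.000.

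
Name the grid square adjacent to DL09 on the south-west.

CL98

Longitude square 0; −1 → -1, wraps to 9, carry into field.
Longitude field D = 3; −1 → 2 = C.
Latitude square 9; −1 → 8.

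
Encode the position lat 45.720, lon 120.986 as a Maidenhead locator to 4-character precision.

Offset from 180°W / 90°S: lon 300.99°, lat 135.72°.
Field: 300.99/20 → 15 → P, 135.72/10 → 13 → N; chars PN.
Square: 0.99/2 → 0, 5.72/1 → 5; chars 05.

PN05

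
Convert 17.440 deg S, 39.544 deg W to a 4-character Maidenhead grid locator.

HH02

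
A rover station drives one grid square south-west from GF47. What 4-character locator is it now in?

GF36

Longitude square 4; −1 → 3.
Latitude square 7; −1 → 6.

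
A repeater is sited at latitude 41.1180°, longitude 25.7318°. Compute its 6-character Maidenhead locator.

KN21uc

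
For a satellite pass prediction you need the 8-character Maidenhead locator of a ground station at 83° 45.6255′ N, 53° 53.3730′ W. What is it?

Shift to the Maidenhead origin (180°W, 90°S): lon 126.11045, lat 173.76042.
Field: lon ⌊126.11045/20⌋ = 6 → G; lat ⌊173.76042/10⌋ = 17 → R.
Square: lon ⌊6.11045/2⌋ = 3; lat ⌊3.76042/1⌋ = 3.
Subsquare: lon ⌊0.11045/0.0833333⌋ = 1 → b; lat ⌊0.76042/0.0416667⌋ = 18 → s.
Extended square: lon ⌊0.02712/0.00833333⌋ = 3; lat ⌊0.01042/0.00416667⌋ = 2.

GR33bs32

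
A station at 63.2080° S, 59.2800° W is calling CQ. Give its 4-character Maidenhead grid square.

Offset from 180°W / 90°S: lon 120.72°, lat 26.79°.
Field: 120.72/20 → 6 → G, 26.79/10 → 2 → C; chars GC.
Square: 0.72/2 → 0, 6.79/1 → 6; chars 06.

GC06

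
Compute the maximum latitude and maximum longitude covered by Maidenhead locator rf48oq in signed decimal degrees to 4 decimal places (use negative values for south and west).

Field R=17, F=5: +17·20° lon, +5·10° lat → SW at lon 160°, lat -40°.
Square 4, 8: +4·2° lon, +8·1° lat → SW at lon 168°, lat -32°.
Subsquare o=14, q=16: +14·0.0833333° lon, +16·0.0416667° lat → SW at lon 169.167°, lat -31.3333°.
Cell spans 0.0833333° lon × 0.0416667° lat. NE corner is SW corner plus one full cell.
latitude -31.2917, longitude 169.2500.

-31.2917, 169.2500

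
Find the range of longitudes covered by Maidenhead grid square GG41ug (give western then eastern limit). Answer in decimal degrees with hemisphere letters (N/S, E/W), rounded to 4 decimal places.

Field G=6, G=6: +6·20° lon, +6·10° lat → SW at lon -60°, lat -30°.
Square 4, 1: +4·2° lon, +1·1° lat → SW at lon -52°, lat -29°.
Subsquare u=20, g=6: +20·0.0833333° lon, +6·0.0416667° lat → SW at lon -50.3333°, lat -28.75°.
Cell spans 0.0833333° lon × 0.0416667° lat.
west 50.3333° W, east 50.2500° W.

50.3333° W, 50.2500° W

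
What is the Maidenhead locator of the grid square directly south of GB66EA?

GB65ex

Latitude subsquare a = 0; −1 → -1, wraps to 23 = x, carry into square.
Latitude square 6; −1 → 5.
The longitude characters are unchanged.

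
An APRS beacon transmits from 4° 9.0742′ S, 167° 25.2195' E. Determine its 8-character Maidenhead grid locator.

RI35ru03

Shift to the Maidenhead origin (180°W, 90°S): lon 347.42032, lat 85.84876.
Field: lon ⌊347.42032/20⌋ = 17 → R; lat ⌊85.84876/10⌋ = 8 → I.
Square: lon ⌊7.42032/2⌋ = 3; lat ⌊5.84876/1⌋ = 5.
Subsquare: lon ⌊1.42032/0.0833333⌋ = 17 → r; lat ⌊0.84876/0.0416667⌋ = 20 → u.
Extended square: lon ⌊0.00366/0.00833333⌋ = 0; lat ⌊0.01543/0.00416667⌋ = 3.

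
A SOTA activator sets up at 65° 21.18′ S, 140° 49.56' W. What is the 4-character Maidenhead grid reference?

BC94

Shift to the Maidenhead origin (180°W, 90°S): lon 39.17, lat 24.65.
Field: 39.17/20 → 1 → B, 24.65/10 → 2 → C; chars BC.
Square: 19.17/2 → 9, 4.65/1 → 4; chars 94.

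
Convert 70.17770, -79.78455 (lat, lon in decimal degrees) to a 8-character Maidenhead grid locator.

FQ00ce52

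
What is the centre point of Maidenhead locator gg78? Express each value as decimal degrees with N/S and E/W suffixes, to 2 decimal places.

21.50° S, 45.00° W

Field G=6, G=6: +6·20° lon, +6·10° lat → SW at lon -60°, lat -30°.
Square 7, 8: +7·2° lon, +8·1° lat → SW at lon -46°, lat -22°.
Cell spans 2° lon × 1° lat. Centre is SW corner plus half of each.
latitude 21.50° S, longitude 45.00° W.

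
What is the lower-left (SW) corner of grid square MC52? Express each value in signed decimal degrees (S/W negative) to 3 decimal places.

Field M=12, C=2: +12·20° lon, +2·10° lat → SW at lon 60°, lat -70°.
Square 5, 2: +5·2° lon, +2·1° lat → SW at lon 70°, lat -68°.
latitude -68.000, longitude 70.000.

-68.000, 70.000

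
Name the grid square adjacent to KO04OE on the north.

Latitude subsquare e = 4; +1 → 5 = f.
The longitude characters are unchanged.

KO04of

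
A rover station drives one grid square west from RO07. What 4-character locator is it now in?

QO97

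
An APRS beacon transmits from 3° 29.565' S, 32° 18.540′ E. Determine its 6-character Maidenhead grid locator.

Add 180° to longitude and 90° to latitude: 212.3090, 86.5072.
Field: 212.3090/20 → 10 → K, 86.5072/10 → 8 → I; chars KI.
Square: 12.3090/2 → 6, 6.5072/1 → 6; chars 66.
Subsquare: 0.3090/0.0833333 → 3 → d, 0.5072/0.0416667 → 12 → m; chars dm.

KI66dm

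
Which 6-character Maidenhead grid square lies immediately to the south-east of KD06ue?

KD06vd

Longitude subsquare u = 20; +1 → 21 = v.
Latitude subsquare e = 4; −1 → 3 = d.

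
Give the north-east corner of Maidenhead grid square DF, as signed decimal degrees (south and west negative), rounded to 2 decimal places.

Field D=3, F=5: +3·20° lon, +5·10° lat → SW at lon -120°, lat -40°.
Cell spans 20° lon × 10° lat. NE corner is SW corner plus one full cell.
latitude -30.00, longitude -100.00.

-30.00, -100.00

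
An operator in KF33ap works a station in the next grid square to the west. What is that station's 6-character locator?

Longitude subsquare a = 0; −1 → -1, wraps to 23 = x, carry into square.
Longitude square 3; −1 → 2.
The latitude characters are unchanged.

KF23xp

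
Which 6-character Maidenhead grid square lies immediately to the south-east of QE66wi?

QE66xh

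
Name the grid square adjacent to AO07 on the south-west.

RO96

Longitude square 0; −1 → -1, wraps to 9, carry into field.
Longitude field A = 0; −1 → -1, wraps to 17 = R, wrapping around the antimeridian.
Latitude square 7; −1 → 6.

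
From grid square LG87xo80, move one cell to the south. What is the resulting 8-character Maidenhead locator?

Latitude extended square 0; −1 → -1, wraps to 9, carry into subsquare.
Latitude subsquare o = 14; −1 → 13 = n.
The longitude characters are unchanged.

LG87xn89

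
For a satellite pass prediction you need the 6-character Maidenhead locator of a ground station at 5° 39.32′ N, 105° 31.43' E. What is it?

Offset from 180°W / 90°S: lon 285.5238°, lat 95.6553°.
Field: 285.5238/20 → 14 → O, 95.6553/10 → 9 → J; chars OJ.
Square: 5.5238/2 → 2, 5.6553/1 → 5; chars 25.
Subsquare: 1.5238/0.0833333 → 18 → s, 0.6553/0.0416667 → 15 → p; chars sp.

OJ25sp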